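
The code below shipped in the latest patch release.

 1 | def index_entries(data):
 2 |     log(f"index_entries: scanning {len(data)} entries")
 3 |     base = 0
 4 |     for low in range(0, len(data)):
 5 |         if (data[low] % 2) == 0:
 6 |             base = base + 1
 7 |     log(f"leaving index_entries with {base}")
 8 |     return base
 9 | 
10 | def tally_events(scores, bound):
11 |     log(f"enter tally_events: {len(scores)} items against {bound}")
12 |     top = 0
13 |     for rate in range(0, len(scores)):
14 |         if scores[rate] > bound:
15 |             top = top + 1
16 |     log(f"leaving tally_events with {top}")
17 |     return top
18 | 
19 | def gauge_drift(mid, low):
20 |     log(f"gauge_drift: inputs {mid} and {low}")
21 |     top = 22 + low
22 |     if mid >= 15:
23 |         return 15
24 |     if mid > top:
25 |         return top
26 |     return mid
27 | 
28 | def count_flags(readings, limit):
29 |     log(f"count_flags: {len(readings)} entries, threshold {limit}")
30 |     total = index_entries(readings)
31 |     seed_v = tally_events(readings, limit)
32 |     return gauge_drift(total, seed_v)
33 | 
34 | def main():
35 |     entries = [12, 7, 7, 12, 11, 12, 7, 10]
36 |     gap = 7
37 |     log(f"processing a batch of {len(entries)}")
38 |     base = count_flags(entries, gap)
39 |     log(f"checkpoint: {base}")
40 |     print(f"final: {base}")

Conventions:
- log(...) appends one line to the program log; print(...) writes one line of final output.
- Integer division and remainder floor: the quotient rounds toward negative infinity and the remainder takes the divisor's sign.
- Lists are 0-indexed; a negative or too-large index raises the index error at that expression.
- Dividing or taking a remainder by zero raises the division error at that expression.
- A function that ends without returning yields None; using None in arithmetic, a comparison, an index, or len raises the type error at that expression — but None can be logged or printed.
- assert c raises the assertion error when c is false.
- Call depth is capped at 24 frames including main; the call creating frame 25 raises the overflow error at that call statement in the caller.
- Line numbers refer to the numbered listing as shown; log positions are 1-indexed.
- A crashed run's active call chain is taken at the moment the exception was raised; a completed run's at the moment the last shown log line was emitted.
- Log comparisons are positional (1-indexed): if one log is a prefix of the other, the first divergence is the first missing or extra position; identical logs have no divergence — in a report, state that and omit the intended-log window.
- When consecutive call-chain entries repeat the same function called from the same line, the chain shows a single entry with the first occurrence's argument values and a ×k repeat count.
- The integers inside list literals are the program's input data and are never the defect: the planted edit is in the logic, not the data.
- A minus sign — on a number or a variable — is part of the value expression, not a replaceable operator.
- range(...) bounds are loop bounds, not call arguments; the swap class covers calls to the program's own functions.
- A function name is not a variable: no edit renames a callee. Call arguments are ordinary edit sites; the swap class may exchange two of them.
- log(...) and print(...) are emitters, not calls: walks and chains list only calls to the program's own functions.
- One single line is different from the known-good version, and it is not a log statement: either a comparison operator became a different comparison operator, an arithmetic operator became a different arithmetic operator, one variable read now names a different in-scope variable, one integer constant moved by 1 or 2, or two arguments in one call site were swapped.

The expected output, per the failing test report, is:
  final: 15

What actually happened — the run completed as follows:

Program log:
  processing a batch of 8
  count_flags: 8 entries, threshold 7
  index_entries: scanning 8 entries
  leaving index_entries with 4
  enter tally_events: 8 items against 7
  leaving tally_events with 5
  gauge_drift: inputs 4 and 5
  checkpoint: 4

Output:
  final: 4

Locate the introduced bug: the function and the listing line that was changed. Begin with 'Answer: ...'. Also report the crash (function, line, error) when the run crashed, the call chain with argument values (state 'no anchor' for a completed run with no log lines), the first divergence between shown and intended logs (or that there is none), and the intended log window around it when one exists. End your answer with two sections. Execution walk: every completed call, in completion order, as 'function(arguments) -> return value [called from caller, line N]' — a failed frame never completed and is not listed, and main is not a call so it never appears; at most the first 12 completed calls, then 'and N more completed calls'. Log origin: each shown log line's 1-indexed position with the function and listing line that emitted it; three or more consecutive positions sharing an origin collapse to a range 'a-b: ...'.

Answer: the defect is in gauge_drift at line 22.
Key fact: The earliest visible damage is log position 8 — 'checkpoint: 4' rather than the intended 'checkpoint: 15'.
Call chain: main.
First divergence: position 8; shown 'checkpoint: 4' vs intended 'checkpoint: 15'.
Intended log window:
  6: leaving tally_events with 5
  7: gauge_drift: inputs 4 and 5
  8: checkpoint: 15
Execution walk:
  index_entries([12, 7, 7, 12, 11, 12, 7, 10]) -> 4  [called from count_flags, line 30]
  tally_events([12, 7, 7, 12, 11, 12, 7, 10], 7) -> 5  [called from count_flags, line 31]
  gauge_drift(4, 5) -> 4  [called from count_flags, line 32]
  count_flags([12, 7, 7, 12, 11, 12, 7, 10], 7) -> 4  [called from main, line 38]
Log origins:
  1 — main, line 37
  2 — count_flags, line 29
  3 — index_entries, line 2
  4 — index_entries, line 7
  5 — tally_events, line 11
  6 — tally_events, line 16
  7 — gauge_drift, line 20
  8 — main, line 39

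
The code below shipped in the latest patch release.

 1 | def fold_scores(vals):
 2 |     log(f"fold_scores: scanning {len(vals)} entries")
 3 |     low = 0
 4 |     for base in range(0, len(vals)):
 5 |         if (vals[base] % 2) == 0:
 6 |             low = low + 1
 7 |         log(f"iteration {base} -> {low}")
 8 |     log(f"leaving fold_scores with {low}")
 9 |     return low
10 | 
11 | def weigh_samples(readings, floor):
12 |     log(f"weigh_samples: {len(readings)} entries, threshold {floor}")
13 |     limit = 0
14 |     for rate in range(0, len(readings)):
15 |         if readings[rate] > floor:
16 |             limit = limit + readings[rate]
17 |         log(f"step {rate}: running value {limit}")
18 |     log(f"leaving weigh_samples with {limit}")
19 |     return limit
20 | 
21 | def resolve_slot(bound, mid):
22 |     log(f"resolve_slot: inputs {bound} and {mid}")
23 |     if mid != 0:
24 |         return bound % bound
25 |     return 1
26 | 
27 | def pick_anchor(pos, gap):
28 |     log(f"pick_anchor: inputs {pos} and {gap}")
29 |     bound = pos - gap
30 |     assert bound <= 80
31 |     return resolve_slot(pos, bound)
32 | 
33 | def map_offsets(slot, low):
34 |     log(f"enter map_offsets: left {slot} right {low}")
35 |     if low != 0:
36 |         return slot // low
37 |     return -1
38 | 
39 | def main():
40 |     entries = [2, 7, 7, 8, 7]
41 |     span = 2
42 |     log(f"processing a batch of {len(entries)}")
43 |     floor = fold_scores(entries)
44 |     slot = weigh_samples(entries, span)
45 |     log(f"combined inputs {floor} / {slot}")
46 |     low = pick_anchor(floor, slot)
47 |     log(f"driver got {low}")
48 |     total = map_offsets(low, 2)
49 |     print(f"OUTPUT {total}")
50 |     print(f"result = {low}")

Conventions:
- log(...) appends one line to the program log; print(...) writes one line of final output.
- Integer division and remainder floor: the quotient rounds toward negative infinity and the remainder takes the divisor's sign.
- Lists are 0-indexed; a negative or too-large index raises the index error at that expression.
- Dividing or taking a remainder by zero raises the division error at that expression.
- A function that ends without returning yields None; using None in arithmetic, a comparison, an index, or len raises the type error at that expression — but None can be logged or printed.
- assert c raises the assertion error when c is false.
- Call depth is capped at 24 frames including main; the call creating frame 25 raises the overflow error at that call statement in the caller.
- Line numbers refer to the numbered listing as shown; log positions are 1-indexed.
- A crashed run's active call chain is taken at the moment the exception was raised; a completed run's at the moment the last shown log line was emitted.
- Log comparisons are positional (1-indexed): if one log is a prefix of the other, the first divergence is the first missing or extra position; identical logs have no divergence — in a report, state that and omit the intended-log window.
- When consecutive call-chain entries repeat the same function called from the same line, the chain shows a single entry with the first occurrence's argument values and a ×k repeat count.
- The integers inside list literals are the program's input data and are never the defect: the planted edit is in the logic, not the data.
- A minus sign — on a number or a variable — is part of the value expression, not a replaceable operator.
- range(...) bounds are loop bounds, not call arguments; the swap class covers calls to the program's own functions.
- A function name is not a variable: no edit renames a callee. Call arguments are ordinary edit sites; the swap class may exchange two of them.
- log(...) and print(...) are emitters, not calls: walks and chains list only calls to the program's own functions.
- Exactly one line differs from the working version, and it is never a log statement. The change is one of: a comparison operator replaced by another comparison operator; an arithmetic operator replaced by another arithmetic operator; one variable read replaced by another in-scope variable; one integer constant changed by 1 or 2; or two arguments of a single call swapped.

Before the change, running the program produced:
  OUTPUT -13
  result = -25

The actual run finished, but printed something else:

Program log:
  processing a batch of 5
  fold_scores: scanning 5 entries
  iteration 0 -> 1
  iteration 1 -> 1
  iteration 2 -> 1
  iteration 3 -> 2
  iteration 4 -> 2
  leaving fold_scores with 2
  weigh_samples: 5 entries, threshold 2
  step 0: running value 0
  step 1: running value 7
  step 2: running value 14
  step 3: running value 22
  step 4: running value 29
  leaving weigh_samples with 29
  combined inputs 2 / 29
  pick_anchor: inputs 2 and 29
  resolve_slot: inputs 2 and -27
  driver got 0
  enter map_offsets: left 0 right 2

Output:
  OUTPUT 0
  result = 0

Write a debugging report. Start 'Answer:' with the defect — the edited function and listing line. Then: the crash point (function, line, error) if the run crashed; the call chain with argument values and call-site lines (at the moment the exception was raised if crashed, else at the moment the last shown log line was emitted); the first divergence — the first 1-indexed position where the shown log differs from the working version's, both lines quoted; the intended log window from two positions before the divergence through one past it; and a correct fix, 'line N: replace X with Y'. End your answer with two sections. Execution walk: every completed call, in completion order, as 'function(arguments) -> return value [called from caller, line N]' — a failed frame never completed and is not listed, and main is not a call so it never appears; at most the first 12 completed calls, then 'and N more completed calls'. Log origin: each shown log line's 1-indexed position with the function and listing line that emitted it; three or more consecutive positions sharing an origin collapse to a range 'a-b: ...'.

Answer: the defect is in resolve_slot at line 24.
Key fact: Log line 19 is where behavior first shows: 'driver got 0' appears instead of 'driver got -25'.
Call chain: main -> map_offsets(0, 2) (called at line 48).
First divergence: position 19 — shown 'driver got 0', intended 'driver got -25'.
Intended log window:
  17: pick_anchor: inputs 2 and 29
  18: resolve_slot: inputs 2 and -27
  19: driver got -25
  20: enter map_offsets: left -25 right 2
Execution walk:
  fold_scores([2, 7, 7, 8, 7]) -> 2  [called from main, line 43]
  weigh_samples([2, 7, 7, 8, 7], 2) -> 29  [called from main, line 44]
  resolve_slot(2, -27) -> 0  [called from pick_anchor, line 31]
  pick_anchor(2, 29) -> 0  [called from main, line 46]
  map_offsets(0, 2) -> 0  [called from main, line 48]
Log line origins:
  1: emitted by main (line 42)
  2: emitted by fold_scores (line 2)
  3-7: emitted by fold_scores (line 7)
  8: emitted by fold_scores (line 8)
  9: emitted by weigh_samples (line 12)
  10-14: emitted by weigh_samples (line 17)
  15: emitted by weigh_samples (line 18)
  16: emitted by main (line 45)
  17: emitted by pick_anchor (line 28)
  18: emitted by resolve_slot (line 22)
  19: emitted by main (line 47)
  20: emitted by map_offsets (line 34)
A correct fix: line 24: replace `bound % bound` with `bound % mid`.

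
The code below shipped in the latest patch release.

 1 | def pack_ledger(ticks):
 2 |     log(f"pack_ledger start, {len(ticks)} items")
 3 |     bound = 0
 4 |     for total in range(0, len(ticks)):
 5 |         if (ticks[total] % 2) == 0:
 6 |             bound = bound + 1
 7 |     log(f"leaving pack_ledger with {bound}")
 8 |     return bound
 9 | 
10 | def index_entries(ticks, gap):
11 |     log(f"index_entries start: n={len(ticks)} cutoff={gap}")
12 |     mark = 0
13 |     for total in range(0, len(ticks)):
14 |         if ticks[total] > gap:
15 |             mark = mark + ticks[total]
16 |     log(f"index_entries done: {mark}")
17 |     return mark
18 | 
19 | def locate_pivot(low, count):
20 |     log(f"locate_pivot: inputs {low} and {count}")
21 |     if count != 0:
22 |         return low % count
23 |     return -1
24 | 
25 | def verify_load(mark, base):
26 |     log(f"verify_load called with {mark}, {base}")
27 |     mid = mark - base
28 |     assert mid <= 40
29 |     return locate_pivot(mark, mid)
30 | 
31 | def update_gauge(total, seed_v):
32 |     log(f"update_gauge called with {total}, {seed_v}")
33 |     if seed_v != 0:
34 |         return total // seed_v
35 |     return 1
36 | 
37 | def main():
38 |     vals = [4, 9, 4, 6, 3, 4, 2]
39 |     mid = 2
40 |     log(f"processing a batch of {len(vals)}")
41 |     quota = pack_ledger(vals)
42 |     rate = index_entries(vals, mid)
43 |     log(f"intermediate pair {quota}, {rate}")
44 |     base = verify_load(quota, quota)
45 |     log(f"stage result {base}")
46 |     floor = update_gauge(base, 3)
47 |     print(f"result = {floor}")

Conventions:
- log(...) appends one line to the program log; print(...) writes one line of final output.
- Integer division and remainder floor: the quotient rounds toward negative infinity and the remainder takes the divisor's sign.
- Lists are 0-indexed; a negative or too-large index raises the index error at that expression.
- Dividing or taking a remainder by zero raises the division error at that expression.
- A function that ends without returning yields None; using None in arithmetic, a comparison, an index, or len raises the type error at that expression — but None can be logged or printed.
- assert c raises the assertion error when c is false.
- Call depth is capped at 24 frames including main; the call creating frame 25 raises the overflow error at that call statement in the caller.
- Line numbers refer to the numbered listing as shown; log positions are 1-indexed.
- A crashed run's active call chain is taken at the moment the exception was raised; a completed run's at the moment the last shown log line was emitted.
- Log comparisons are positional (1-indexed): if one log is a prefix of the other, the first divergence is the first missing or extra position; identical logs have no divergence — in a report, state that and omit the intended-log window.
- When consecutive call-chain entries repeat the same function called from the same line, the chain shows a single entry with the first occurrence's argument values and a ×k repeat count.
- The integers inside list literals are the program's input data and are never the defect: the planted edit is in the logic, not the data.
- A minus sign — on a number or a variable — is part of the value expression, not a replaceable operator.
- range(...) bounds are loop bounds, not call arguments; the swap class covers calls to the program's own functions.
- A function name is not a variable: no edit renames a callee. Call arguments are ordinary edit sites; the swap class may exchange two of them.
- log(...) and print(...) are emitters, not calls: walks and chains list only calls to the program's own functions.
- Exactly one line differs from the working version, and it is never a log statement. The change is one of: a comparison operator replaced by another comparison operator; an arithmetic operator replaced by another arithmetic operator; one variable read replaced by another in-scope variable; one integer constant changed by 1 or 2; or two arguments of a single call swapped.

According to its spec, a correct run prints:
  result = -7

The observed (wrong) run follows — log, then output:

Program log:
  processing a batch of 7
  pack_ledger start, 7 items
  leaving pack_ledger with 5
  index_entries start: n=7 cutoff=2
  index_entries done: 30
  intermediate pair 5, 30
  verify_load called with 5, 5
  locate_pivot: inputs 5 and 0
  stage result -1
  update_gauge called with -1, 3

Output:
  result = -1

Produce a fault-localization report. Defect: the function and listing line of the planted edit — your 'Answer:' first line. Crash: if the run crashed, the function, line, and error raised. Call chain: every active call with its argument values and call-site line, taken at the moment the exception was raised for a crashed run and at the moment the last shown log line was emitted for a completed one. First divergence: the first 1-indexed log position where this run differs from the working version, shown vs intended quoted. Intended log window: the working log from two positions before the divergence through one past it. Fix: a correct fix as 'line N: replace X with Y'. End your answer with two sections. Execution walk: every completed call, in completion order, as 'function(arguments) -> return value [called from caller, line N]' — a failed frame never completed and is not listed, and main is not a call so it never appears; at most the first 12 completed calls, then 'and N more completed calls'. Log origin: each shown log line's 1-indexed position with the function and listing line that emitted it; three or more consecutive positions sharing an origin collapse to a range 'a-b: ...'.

Answer: the defect is in main at line 44.
Key observation: Position 7 is the first bad log line: 'verify_load called with 5, 5' should read 'verify_load called with 5, 30'.
Call chain: main -> update_gauge(-1, 3) (called at line 46).
First divergence: position 7 — shown 'verify_load called with 5, 5', intended 'verify_load called with 5, 30'.
Intended log window:
  5: index_entries done: 30
  6: intermediate pair 5, 30
  7: verify_load called with 5, 30
  8: locate_pivot: inputs 5 and -25
Execution walk:
  pack_ledger([4, 9, 4, 6, 3, 4, 2]) -> 5  [called from main, line 41]
  index_entries([4, 9, 4, 6, 3, 4, 2], 2) -> 30  [called from main, line 42]
  locate_pivot(5, 0) -> -1  [called from verify_load, line 29]
  verify_load(5, 5) -> -1  [called from main, line 44]
  update_gauge(-1, 3) -> -1  [called from main, line 46]
Log origins:
  1: emitted by main (line 40)
  2: emitted by pack_ledger (line 2)
  3: emitted by pack_ledger (line 7)
  4: emitted by index_entries (line 11)
  5: emitted by index_entries (line 16)
  6: emitted by main (line 43)
  7: emitted by verify_load (line 26)
  8: emitted by locate_pivot (line 20)
  9: emitted by main (line 45)
  10: emitted by update_gauge (line 32)
A correct fix: line 44: replace `verify_load(quota, quota)` with `verify_load(quota, rate)`.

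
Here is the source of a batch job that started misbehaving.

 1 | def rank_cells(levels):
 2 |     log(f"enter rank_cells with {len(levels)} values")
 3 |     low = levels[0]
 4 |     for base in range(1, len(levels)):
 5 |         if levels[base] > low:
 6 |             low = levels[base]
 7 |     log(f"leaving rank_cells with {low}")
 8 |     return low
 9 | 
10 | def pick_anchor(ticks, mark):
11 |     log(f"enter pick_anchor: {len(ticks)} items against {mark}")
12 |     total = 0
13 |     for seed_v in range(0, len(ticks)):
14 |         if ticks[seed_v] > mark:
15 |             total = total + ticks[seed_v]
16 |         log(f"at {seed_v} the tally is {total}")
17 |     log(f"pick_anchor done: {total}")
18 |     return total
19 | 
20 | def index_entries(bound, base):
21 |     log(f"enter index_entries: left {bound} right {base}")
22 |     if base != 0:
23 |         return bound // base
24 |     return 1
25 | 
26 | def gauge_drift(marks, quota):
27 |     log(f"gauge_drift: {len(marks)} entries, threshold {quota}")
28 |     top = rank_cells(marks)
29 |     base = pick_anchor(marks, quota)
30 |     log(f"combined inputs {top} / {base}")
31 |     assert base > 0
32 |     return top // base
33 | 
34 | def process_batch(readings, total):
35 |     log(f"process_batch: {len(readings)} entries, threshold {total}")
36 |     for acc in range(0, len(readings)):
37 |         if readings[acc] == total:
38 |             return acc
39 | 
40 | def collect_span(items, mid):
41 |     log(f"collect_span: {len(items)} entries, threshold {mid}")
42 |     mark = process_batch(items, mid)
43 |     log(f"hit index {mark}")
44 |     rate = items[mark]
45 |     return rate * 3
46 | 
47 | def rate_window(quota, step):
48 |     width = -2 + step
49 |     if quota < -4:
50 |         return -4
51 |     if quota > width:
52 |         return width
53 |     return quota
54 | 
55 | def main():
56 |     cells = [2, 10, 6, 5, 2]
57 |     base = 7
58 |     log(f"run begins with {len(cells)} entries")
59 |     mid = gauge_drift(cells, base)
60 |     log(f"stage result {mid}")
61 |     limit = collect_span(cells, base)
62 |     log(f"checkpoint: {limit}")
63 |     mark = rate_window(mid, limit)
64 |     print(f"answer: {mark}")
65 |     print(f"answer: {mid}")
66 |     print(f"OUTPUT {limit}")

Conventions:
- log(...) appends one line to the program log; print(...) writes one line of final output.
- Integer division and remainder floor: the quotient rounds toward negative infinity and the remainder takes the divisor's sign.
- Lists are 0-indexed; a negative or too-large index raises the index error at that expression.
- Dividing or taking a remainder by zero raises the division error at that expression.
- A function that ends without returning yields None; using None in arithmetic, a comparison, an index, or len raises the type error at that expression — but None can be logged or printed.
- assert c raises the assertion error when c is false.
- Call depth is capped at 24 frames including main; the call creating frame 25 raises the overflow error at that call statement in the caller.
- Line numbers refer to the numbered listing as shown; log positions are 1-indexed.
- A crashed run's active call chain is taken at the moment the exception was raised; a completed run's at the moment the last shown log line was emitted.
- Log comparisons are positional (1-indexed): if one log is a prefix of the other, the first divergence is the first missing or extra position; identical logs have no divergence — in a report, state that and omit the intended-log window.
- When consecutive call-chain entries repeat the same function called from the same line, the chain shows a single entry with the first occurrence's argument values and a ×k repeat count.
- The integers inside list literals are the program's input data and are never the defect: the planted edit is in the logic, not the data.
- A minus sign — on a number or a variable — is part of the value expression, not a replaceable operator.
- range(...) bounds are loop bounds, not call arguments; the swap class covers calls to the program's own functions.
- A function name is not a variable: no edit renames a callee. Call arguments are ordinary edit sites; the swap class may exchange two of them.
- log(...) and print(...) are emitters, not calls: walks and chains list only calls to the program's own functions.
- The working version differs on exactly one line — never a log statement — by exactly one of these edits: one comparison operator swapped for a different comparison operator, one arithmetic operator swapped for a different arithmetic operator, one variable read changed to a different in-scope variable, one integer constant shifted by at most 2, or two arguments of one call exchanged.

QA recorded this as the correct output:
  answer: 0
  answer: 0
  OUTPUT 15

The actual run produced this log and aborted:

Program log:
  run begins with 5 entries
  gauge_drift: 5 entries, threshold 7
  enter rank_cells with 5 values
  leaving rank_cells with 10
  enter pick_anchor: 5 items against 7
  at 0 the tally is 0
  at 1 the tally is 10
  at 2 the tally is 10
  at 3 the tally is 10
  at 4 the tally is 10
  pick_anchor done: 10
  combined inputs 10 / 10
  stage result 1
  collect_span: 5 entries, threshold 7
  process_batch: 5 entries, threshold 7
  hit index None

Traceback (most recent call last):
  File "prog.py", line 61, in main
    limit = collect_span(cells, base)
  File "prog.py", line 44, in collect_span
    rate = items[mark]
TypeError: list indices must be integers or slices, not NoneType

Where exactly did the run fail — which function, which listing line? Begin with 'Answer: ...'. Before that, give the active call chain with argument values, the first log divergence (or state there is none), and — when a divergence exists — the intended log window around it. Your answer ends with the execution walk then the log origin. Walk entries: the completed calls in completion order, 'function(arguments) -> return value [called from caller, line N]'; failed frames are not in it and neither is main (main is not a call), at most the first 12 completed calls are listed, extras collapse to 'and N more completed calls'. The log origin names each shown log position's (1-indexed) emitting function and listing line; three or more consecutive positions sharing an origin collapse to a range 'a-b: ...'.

Answer: the error was raised in collect_span, line 44.
The tell: The earliest visible damage is log position 2 — 'gauge_drift: 5 entries, threshold 7' rather than the intended 'gauge_drift: 5 entries, threshold 5'.
Call chain: main -> collect_span([2, 10, 6, 5, 2], 7) (called at line 61).
First divergence: position 2 — the shown line 'gauge_drift: 5 entries, threshold 7' should read 'gauge_drift: 5 entries, threshold 5'.
Intended log window:
  1: run begins with 5 entries
  2: gauge_drift: 5 entries, threshold 5
  3: enter rank_cells with 5 values
Execution walk:
  rank_cells([2, 10, 6, 5, 2]) -> 10  [called from gauge_drift, line 28]
  pick_anchor([2, 10, 6, 5, 2], 7) -> 10  [called from gauge_drift, line 29]
  gauge_drift([2, 10, 6, 5, 2], 7) -> 1  [called from main, line 59]
  process_batch([2, 10, 6, 5, 2], 7) -> None  [called from collect_span, line 42]
Log line origins:
  1 — main, line 58
  2 — gauge_drift, line 27
  3 — rank_cells, line 2
  4 — rank_cells, line 7
  5 — pick_anchor, line 11
  6-10 — pick_anchor, line 16
  11 — pick_anchor, line 17
  12 — gauge_drift, line 30
  13 — main, line 60
  14 — collect_span, line 41
  15 — process_batch, line 35
  16 — collect_span, line 43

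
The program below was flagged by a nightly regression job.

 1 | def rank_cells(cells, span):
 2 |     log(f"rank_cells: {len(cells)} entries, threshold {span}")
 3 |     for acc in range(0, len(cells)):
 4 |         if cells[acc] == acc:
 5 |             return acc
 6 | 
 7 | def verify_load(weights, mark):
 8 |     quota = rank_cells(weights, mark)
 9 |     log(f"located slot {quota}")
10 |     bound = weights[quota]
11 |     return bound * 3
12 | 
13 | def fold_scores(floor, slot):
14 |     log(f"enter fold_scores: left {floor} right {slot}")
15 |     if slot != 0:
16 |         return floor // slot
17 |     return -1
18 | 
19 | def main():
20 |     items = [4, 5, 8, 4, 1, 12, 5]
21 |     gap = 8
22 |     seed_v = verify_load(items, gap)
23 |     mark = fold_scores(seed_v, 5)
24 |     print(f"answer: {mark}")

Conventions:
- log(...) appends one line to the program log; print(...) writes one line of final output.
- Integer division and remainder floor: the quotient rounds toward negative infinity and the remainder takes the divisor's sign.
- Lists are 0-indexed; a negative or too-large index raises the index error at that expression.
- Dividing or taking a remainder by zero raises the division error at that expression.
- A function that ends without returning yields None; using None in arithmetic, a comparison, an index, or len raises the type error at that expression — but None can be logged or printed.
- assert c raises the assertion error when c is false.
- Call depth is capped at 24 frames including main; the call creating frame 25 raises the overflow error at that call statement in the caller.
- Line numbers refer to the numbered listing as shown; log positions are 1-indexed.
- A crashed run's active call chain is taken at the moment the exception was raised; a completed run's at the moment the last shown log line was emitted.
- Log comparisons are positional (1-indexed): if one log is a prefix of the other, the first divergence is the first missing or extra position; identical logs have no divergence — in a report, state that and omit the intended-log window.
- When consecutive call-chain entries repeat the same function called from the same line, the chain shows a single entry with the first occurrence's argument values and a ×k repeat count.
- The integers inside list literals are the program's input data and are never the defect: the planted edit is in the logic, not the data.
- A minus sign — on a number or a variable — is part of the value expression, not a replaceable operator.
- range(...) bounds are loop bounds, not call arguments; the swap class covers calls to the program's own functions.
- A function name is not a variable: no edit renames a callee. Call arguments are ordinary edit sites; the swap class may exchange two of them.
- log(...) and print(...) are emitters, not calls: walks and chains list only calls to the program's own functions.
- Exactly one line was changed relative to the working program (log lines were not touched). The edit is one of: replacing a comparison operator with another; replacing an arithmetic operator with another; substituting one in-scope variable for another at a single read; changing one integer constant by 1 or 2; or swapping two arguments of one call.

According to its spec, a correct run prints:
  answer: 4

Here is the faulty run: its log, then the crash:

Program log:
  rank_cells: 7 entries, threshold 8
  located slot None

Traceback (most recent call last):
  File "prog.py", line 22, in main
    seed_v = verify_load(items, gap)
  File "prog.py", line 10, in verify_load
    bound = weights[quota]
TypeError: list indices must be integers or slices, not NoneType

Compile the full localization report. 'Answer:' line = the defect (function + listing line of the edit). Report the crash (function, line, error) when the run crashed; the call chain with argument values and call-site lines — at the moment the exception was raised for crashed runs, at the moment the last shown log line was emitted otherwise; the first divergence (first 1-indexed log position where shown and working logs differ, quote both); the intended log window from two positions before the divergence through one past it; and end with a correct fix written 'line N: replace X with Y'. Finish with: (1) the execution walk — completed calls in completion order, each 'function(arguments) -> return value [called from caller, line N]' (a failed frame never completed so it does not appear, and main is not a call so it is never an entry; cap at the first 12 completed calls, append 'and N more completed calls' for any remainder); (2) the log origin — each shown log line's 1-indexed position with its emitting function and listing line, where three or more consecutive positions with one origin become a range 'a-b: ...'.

Answer: the defect is in rank_cells at line 4.
Key fact: The earliest visible damage is log position 2 — 'located slot None' rather than the intended 'located slot 2'.
Crash: verify_load, line 10, TypeError.
Call chain: main -> verify_load([4, 5, 8, 4, 1, 12, 5], 8) (called at line 22).
First divergence: position 2; shown 'located slot None' vs intended 'located slot 2'.
Intended log window:
  1: rank_cells: 7 entries, threshold 8
  2: located slot 2
  3: enter fold_scores: left 24 right 5
Execution walk:
  rank_cells([4, 5, 8, 4, 1, 12, 5], 8) -> None  [called from verify_load, line 8]
Log line origins:
  1: logged in rank_cells at line 2
  2: logged in verify_load at line 9
A correct fix: line 4: replace `cells[acc] == acc` with `cells[acc] == span`.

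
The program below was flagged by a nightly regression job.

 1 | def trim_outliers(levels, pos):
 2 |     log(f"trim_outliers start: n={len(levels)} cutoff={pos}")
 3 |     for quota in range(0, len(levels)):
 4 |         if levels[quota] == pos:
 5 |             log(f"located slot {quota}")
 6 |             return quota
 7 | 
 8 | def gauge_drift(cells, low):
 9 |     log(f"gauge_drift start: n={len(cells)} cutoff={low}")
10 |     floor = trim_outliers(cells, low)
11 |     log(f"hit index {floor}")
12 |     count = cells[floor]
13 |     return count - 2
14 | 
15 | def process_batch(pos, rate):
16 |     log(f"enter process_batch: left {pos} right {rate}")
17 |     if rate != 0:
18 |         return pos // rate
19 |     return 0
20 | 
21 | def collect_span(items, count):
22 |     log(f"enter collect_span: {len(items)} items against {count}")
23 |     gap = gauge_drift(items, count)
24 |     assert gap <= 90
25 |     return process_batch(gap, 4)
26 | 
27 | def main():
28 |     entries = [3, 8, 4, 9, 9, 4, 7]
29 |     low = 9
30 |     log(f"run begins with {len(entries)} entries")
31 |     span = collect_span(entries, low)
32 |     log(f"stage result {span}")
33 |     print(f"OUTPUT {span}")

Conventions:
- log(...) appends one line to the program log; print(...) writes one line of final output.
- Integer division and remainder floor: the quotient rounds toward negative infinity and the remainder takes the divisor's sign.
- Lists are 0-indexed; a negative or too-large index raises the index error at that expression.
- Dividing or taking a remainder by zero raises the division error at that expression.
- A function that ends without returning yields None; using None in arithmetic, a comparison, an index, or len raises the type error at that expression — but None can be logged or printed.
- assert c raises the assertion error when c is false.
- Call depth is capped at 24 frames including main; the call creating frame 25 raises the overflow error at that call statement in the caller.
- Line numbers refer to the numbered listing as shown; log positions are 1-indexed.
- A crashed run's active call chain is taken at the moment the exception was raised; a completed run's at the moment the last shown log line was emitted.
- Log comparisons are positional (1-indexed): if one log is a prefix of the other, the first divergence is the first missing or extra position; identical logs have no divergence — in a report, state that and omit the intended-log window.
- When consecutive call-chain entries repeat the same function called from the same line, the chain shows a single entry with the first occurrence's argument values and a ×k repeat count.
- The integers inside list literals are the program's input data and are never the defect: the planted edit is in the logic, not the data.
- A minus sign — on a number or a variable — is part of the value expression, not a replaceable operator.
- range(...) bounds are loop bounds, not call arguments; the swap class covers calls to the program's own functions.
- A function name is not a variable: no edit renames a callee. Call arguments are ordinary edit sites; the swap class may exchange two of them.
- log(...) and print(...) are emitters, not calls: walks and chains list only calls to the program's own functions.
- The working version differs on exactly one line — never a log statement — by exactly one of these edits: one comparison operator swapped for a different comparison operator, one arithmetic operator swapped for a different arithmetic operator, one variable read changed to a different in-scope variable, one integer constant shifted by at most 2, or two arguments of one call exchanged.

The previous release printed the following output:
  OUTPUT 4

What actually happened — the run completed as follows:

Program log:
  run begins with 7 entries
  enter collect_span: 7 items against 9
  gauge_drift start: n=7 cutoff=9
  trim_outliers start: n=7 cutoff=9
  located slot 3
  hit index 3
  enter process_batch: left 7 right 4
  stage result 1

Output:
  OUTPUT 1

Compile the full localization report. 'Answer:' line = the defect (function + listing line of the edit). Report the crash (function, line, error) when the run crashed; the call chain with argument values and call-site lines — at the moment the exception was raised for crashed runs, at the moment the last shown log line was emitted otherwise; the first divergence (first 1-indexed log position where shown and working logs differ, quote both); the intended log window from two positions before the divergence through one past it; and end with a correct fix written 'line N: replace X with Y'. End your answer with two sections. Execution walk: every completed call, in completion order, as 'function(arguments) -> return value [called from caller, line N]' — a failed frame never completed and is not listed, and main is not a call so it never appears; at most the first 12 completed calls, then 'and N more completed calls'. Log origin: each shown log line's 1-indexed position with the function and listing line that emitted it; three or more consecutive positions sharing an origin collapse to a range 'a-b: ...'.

Answer: the defect is in gauge_drift at line 13.
The tell: The log first diverges at position 7: the faulty run prints 'enter process_batch: left 7 right 4' where the working version prints 'enter process_batch: left 18 right 4'.
Call chain: main.
First divergence: position 7; shown 'enter process_batch: left 7 right 4' vs intended 'enter process_batch: left 18 right 4'.
Intended log window:
  5: located slot 3
  6: hit index 3
  7: enter process_batch: left 18 right 4
  8: stage result 4
Execution walk:
  trim_outliers([3, 8, 4, 9, 9, 4, 7], 9) -> 3  [called from gauge_drift, line 10]
  gauge_drift([3, 8, 4, 9, 9, 4, 7], 9) -> 7  [called from collect_span, line 23]
  process_batch(7, 4) -> 1  [called from collect_span, line 25]
  collect_span([3, 8, 4, 9, 9, 4, 7], 9) -> 1  [called from main, line 31]
Origin of each log line:
  1: from main, line 30
  2: from collect_span, line 22
  3: from gauge_drift, line 9
  4: from trim_outliers, line 2
  5: from trim_outliers, line 5
  6: from gauge_drift, line 11
  7: from process_batch, line 16
  8: from main, line 32
A correct fix: line 13: replace `-` with `*`.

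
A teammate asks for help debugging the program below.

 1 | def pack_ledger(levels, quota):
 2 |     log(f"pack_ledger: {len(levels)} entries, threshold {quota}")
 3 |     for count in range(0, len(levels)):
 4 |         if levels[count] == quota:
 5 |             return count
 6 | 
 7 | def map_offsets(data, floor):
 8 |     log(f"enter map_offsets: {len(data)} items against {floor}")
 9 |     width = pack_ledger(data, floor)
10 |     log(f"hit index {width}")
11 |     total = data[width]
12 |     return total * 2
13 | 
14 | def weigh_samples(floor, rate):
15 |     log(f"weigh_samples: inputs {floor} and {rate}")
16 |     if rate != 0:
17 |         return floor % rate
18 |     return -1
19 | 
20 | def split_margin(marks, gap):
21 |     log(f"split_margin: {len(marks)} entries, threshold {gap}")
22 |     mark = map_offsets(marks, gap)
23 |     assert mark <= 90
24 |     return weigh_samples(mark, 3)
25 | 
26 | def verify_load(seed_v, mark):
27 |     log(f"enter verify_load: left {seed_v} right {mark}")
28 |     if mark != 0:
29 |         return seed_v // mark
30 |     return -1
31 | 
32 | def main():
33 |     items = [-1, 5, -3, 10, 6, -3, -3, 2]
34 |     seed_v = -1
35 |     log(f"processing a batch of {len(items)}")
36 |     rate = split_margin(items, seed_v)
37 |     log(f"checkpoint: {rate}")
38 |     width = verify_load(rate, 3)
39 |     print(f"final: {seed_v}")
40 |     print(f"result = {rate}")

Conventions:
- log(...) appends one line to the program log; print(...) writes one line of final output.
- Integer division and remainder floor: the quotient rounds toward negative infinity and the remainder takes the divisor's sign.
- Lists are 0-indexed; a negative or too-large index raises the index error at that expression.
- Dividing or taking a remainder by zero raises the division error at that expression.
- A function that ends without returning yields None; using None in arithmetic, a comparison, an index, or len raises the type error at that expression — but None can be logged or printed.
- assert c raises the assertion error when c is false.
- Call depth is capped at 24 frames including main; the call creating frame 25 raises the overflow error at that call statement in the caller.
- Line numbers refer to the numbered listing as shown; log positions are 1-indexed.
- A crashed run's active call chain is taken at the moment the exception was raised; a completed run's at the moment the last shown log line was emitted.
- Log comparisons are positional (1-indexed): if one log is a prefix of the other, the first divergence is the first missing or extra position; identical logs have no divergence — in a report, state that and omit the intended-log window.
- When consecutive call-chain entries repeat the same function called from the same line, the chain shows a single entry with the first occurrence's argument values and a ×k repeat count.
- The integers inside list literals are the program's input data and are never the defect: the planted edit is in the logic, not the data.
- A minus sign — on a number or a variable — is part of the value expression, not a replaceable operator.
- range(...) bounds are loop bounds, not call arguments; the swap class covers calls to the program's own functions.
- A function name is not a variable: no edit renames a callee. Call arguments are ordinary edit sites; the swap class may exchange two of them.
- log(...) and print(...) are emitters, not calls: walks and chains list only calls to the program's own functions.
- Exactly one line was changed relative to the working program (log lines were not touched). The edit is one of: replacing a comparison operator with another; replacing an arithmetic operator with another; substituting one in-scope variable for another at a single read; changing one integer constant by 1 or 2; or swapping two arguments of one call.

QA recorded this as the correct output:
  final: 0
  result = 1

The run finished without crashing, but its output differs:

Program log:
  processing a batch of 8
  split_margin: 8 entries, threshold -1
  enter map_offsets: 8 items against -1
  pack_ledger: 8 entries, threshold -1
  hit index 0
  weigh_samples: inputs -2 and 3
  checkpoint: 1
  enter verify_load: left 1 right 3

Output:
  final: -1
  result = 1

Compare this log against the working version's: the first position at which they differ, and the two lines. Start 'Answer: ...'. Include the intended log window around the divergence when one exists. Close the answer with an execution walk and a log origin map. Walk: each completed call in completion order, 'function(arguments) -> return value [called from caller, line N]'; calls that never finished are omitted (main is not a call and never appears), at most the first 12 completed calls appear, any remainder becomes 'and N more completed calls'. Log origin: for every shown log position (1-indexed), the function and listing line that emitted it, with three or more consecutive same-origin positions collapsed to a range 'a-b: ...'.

Answer: none; the two logs match at every position.
Execution walk:
  pack_ledger([-1, 5, -3, 10, 6, -3, -3, 2], -1) -> 0  [called from map_offsets, line 9]
  map_offsets([-1, 5, -3, 10, 6, -3, -3, 2], -1) -> -2  [called from split_margin, line 22]
  weigh_samples(-2, 3) -> 1  [called from split_margin, line 24]
  split_margin([-1, 5, -3, 10, 6, -3, -3, 2], -1) -> 1  [called from main, line 36]
  verify_load(1, 3) -> 0  [called from main, line 38]
Origin of each log line:
  1: emitted by main (line 35)
  2: emitted by split_margin (line 21)
  3: emitted by map_offsets (line 8)
  4: emitted by pack_ledger (line 2)
  5: emitted by map_offsets (line 10)
  6: emitted by weigh_samples (line 15)
  7: emitted by main (line 37)
  8: emitted by verify_load (line 27)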